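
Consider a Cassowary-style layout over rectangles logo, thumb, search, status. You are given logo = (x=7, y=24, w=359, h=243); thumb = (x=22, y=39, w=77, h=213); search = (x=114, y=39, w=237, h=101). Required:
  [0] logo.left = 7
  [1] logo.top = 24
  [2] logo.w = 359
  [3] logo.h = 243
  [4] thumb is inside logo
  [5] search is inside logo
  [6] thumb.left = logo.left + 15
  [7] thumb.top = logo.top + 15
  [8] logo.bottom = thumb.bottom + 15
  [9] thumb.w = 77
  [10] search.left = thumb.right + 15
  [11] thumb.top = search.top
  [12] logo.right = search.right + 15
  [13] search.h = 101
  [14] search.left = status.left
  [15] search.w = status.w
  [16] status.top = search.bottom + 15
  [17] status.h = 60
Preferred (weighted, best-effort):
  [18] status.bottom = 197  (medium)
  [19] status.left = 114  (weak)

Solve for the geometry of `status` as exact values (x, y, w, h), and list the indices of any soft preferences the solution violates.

1. status.x = 114  [search.left = status.left]
2. status.w = 237  [search.w = status.w]
3. status.y = 155  [status.top = search.bottom + 15]
4. status.h = 60  [status.h = 60]

status = (x=114, y=155, w=237, h=60)
violated soft preferences: 18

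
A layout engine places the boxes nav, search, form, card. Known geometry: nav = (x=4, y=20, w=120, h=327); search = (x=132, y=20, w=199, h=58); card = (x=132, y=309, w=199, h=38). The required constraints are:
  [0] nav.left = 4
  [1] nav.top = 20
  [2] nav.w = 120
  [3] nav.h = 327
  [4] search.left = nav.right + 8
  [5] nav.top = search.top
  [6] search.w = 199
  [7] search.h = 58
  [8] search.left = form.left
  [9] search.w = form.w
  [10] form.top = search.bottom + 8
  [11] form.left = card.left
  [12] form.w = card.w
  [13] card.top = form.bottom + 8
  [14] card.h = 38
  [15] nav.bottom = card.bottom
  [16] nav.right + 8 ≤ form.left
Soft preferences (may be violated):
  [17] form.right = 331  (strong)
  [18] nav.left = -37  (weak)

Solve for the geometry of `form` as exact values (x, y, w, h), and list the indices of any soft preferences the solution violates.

form = (x=132, y=86, w=199, h=215)
violated soft preferences: 18

1. form.x = 132  [search.left = form.left]
2. form.w = 199  [search.w = form.w]
3. form.y = 86  [form.top = search.bottom + 8]
4. form.h = 215  [card.top = form.bottom + 8]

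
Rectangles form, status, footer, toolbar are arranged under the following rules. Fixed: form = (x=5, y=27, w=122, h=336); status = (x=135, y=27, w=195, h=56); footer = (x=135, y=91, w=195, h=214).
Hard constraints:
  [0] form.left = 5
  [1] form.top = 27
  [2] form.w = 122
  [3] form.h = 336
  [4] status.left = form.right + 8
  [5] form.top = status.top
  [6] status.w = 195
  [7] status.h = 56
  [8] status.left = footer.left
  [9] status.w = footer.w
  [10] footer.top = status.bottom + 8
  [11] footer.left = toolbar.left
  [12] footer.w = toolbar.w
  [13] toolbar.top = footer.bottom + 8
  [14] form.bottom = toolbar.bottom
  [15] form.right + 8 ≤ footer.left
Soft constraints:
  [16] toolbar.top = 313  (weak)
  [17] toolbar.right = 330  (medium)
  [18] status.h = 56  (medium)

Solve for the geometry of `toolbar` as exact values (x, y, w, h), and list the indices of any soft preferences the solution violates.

toolbar = (x=135, y=313, w=195, h=50)
violated soft preferences: none

1. toolbar.x = 135  [footer.left = toolbar.left]
2. toolbar.w = 195  [footer.w = toolbar.w]
3. toolbar.y = 313  [toolbar.top = footer.bottom + 8]
4. toolbar.h = 50  [form.bottom = toolbar.bottom]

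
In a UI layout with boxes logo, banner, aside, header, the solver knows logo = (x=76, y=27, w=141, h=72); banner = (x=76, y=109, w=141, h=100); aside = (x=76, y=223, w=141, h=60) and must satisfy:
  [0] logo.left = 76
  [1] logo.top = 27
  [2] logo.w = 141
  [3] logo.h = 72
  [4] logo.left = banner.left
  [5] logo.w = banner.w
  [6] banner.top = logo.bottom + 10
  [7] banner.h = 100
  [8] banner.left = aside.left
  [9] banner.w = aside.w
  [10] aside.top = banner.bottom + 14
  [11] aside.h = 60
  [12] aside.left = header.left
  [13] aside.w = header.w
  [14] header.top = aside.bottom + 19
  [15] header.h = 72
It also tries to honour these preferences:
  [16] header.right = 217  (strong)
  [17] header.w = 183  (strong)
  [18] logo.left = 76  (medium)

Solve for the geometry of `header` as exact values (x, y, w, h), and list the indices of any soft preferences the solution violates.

header = (x=76, y=302, w=141, h=72)
violated soft preferences: 17

1. header.x = 76  [aside.left = header.left]
2. header.w = 141  [aside.w = header.w]
3. header.y = 302  [header.top = aside.bottom + 19]
4. header.h = 72  [header.h = 72]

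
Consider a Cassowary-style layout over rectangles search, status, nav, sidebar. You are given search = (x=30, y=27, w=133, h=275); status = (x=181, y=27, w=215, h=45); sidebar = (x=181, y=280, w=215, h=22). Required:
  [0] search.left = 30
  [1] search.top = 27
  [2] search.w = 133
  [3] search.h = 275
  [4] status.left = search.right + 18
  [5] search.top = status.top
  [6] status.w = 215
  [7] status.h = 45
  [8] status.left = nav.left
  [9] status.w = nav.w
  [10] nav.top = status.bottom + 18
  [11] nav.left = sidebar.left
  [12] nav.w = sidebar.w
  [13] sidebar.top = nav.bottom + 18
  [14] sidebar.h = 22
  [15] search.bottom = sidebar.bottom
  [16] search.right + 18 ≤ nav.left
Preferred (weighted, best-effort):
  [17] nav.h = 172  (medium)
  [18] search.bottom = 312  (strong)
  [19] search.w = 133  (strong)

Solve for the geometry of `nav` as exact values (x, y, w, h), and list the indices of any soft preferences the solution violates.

1. nav.x = 181  [status.left = nav.left]
2. nav.w = 215  [status.w = nav.w]
3. nav.y = 90  [nav.top = status.bottom + 18]
4. nav.h = 172  [sidebar.top = nav.bottom + 18]

nav = (x=181, y=90, w=215, h=172)
violated soft preferences: 18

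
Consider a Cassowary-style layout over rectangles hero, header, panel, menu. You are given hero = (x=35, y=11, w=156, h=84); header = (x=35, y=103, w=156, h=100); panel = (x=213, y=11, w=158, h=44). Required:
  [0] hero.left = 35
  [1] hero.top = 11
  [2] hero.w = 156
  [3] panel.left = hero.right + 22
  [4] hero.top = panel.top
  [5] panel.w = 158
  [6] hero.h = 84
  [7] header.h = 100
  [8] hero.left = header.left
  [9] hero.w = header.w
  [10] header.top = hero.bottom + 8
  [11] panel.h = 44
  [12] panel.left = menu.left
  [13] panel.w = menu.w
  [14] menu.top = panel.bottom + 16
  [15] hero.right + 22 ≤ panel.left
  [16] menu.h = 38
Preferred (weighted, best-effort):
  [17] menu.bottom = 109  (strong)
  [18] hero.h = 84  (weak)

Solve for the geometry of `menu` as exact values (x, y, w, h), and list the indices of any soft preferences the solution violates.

menu = (x=213, y=71, w=158, h=38)
violated soft preferences: none

1. menu.x = 213  [panel.left = menu.left]
2. menu.w = 158  [panel.w = menu.w]
3. menu.y = 71  [menu.top = panel.bottom + 16]
4. menu.h = 38  [menu.h = 38]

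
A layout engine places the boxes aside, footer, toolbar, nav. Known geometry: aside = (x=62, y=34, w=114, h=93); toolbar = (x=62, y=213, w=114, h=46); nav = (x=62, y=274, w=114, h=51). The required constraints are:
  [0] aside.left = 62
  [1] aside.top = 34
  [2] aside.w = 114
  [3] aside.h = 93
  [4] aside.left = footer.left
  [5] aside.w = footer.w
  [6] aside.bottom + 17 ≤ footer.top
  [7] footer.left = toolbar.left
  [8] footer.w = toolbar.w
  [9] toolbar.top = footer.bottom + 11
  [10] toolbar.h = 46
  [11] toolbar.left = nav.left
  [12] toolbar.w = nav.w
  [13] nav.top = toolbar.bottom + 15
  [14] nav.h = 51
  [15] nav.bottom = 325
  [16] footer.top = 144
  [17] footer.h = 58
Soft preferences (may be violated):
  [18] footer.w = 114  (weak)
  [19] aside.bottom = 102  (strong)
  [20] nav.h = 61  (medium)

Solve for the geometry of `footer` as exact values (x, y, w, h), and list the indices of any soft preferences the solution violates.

footer = (x=62, y=144, w=114, h=58)
violated soft preferences: 19, 20

1. footer.x = 62  [aside.left = footer.left]
2. footer.w = 114  [aside.w = footer.w]
3. footer.y = 144  [footer.top = 144]
4. footer.h = 58  [footer.h = 58]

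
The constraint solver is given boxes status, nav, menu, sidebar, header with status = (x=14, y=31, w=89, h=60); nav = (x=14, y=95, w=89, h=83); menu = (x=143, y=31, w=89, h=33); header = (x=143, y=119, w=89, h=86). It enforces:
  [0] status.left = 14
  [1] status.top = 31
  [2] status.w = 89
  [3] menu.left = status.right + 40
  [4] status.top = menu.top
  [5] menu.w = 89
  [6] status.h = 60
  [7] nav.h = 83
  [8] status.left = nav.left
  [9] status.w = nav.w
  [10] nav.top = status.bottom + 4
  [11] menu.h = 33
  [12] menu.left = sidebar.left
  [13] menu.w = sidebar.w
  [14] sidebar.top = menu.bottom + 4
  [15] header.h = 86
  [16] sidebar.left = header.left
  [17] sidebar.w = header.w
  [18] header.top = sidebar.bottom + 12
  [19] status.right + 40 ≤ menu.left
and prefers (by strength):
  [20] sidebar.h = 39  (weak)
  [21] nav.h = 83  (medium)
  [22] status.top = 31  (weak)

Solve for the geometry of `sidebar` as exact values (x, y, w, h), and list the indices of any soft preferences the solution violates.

1. sidebar.x = 143  [menu.left = sidebar.left]
2. sidebar.w = 89  [menu.w = sidebar.w]
3. sidebar.y = 68  [sidebar.top = menu.bottom + 4]
4. sidebar.h = 39  [header.top = sidebar.bottom + 12]

sidebar = (x=143, y=68, w=89, h=39)
violated soft preferences: none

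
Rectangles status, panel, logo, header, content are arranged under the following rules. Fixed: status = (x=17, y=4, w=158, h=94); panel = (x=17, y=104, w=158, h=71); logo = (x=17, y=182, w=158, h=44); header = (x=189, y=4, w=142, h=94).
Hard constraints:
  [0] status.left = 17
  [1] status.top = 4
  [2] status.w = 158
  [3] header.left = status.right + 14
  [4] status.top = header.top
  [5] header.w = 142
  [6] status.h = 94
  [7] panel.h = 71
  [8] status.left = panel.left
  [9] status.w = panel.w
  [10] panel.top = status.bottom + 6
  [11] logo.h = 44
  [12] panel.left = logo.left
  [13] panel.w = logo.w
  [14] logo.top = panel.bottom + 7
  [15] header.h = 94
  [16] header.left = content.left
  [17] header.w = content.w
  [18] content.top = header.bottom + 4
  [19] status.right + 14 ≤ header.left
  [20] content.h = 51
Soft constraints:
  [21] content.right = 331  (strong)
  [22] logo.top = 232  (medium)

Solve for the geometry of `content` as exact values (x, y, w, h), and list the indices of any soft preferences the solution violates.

1. content.x = 189  [header.left = content.left]
2. content.w = 142  [header.w = content.w]
3. content.y = 102  [content.top = header.bottom + 4]
4. content.h = 51  [content.h = 51]

content = (x=189, y=102, w=142, h=51)
violated soft preferences: 22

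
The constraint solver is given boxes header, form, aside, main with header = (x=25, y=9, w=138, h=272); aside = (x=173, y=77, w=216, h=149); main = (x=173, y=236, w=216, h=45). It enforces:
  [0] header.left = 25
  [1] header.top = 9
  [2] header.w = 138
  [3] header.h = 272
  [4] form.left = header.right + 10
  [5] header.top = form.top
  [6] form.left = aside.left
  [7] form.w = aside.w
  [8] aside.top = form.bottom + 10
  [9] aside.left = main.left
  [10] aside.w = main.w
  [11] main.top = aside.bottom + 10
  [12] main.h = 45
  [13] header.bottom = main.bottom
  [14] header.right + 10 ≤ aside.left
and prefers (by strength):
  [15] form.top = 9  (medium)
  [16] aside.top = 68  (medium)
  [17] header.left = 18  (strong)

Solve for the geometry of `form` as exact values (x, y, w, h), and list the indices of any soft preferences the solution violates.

1. form.x = 173  [form.left = header.right + 10]
2. form.y = 9  [header.top = form.top]
3. form.w = 216  [form.w = aside.w]
4. form.h = 58  [aside.top = form.bottom + 10]

form = (x=173, y=9, w=216, h=58)
violated soft preferences: 16, 17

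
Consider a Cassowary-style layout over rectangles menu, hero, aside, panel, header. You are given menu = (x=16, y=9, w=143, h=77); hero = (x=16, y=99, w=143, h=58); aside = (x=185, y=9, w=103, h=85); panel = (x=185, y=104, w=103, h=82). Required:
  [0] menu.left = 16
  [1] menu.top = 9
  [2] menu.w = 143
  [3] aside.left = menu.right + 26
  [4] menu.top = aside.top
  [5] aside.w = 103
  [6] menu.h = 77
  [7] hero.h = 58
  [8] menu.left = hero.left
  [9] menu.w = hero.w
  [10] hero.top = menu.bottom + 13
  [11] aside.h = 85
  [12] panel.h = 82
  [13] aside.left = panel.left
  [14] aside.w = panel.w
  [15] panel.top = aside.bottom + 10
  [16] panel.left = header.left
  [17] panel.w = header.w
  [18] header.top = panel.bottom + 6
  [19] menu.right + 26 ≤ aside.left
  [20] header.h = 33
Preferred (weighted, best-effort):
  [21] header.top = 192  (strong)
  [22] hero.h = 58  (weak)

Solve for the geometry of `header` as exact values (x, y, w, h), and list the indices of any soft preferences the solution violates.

header = (x=185, y=192, w=103, h=33)
violated soft preferences: none

1. header.x = 185  [panel.left = header.left]
2. header.w = 103  [panel.w = header.w]
3. header.y = 192  [header.top = panel.bottom + 6]
4. header.h = 33  [header.h = 33]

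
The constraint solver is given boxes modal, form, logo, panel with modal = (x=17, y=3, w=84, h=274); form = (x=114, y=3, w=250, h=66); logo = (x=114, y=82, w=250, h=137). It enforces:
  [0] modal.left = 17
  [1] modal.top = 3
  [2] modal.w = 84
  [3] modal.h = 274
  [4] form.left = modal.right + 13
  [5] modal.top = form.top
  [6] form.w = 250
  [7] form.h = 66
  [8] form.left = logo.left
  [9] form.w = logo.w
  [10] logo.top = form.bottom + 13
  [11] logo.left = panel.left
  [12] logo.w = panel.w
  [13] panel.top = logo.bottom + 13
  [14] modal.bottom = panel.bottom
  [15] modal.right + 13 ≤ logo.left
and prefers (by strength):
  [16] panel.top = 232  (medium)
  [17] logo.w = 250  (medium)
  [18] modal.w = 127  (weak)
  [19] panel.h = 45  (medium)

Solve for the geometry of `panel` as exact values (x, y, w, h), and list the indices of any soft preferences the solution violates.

1. panel.x = 114  [logo.left = panel.left]
2. panel.w = 250  [logo.w = panel.w]
3. panel.y = 232  [panel.top = logo.bottom + 13]
4. panel.h = 45  [modal.bottom = panel.bottom]

panel = (x=114, y=232, w=250, h=45)
violated soft preferences: 18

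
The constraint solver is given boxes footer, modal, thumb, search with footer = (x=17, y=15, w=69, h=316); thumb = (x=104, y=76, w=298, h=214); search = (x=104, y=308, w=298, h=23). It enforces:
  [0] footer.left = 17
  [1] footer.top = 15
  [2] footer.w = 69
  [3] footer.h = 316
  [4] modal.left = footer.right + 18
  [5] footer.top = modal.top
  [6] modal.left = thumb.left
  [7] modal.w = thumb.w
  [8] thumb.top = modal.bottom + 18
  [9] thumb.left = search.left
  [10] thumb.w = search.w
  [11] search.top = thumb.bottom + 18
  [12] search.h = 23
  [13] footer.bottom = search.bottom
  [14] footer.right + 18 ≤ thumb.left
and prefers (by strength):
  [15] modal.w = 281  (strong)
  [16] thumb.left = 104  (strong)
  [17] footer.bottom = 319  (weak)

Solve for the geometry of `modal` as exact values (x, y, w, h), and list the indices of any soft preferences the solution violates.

1. modal.x = 104  [modal.left = footer.right + 18]
2. modal.y = 15  [footer.top = modal.top]
3. modal.w = 298  [modal.w = thumb.w]
4. modal.h = 43  [thumb.top = modal.bottom + 18]

modal = (x=104, y=15, w=298, h=43)
violated soft preferences: 15, 17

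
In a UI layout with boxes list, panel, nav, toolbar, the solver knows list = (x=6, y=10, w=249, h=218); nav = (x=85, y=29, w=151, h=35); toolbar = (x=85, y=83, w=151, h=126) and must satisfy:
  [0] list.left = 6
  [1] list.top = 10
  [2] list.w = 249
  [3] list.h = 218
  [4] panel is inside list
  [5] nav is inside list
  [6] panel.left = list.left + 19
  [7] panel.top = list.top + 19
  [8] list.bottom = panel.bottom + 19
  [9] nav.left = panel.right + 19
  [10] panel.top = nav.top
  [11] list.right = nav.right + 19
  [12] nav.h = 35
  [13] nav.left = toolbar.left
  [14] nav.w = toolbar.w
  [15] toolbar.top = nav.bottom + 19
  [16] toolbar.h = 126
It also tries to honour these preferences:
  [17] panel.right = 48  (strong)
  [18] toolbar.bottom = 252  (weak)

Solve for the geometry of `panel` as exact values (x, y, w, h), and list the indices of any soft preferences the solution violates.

panel = (x=25, y=29, w=41, h=180)
violated soft preferences: 17, 18

1. panel.x = 25  [panel.left = list.left + 19]
2. panel.y = 29  [panel.top = list.top + 19]
3. panel.h = 180  [list.bottom = panel.bottom + 19]
4. panel.w = 41  [nav.left = panel.right + 19]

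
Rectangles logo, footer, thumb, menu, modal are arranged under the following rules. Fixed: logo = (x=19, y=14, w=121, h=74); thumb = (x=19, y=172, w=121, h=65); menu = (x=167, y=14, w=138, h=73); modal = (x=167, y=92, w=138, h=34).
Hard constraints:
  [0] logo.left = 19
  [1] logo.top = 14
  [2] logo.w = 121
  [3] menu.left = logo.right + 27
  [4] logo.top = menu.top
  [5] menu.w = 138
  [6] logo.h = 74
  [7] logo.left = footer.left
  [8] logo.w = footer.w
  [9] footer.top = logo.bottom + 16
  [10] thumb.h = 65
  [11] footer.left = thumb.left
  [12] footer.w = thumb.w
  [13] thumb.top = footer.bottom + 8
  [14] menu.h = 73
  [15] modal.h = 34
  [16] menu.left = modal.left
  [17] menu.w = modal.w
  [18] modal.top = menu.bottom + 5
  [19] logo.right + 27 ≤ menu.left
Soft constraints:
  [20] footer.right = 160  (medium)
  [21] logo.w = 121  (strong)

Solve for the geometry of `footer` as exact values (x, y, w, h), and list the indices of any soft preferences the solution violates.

footer = (x=19, y=104, w=121, h=60)
violated soft preferences: 20

1. footer.x = 19  [logo.left = footer.left]
2. footer.w = 121  [logo.w = footer.w]
3. footer.y = 104  [footer.top = logo.bottom + 16]
4. footer.h = 60  [thumb.top = footer.bottom + 8]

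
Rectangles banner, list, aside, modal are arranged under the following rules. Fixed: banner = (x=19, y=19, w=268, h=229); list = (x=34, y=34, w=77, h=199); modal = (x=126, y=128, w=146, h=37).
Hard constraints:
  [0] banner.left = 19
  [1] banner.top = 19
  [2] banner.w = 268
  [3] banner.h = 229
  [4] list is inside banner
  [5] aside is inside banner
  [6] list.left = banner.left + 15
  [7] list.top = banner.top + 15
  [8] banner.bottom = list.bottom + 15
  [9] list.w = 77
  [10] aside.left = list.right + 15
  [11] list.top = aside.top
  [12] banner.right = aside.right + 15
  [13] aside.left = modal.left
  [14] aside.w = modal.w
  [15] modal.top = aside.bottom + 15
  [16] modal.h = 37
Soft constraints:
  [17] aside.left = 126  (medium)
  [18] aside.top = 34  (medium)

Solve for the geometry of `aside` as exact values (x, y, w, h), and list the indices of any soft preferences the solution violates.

1. aside.x = 126  [aside.left = list.right + 15]
2. aside.y = 34  [list.top = aside.top]
3. aside.w = 146  [banner.right = aside.right + 15]
4. aside.h = 79  [modal.top = aside.bottom + 15]

aside = (x=126, y=34, w=146, h=79)
violated soft preferences: none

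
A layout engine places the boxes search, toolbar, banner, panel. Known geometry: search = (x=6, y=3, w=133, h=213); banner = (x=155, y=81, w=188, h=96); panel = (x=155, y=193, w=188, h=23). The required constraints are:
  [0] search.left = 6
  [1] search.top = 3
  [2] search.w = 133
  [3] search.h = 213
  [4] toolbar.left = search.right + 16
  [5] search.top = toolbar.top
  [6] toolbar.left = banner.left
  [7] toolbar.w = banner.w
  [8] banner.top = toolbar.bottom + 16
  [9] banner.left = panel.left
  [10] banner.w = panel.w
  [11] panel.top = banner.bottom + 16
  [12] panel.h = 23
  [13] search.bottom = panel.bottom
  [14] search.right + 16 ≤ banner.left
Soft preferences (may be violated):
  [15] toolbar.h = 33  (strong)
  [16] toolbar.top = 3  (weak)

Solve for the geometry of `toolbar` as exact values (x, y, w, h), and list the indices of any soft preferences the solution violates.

1. toolbar.x = 155  [toolbar.left = search.right + 16]
2. toolbar.y = 3  [search.top = toolbar.top]
3. toolbar.w = 188  [toolbar.w = banner.w]
4. toolbar.h = 62  [banner.top = toolbar.bottom + 16]

toolbar = (x=155, y=3, w=188, h=62)
violated soft preferences: 15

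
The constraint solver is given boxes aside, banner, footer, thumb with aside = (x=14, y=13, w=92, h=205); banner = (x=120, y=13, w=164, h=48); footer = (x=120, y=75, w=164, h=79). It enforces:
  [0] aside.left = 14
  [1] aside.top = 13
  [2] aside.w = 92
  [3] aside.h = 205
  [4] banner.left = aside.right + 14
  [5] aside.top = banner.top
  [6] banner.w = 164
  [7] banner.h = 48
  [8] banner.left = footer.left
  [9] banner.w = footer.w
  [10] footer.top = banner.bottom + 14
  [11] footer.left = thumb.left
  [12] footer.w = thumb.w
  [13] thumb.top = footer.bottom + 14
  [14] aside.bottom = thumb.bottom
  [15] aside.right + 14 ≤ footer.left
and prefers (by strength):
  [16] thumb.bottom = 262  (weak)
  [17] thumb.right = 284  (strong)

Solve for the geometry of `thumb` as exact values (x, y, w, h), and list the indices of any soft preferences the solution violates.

1. thumb.x = 120  [footer.left = thumb.left]
2. thumb.w = 164  [footer.w = thumb.w]
3. thumb.y = 168  [thumb.top = footer.bottom + 14]
4. thumb.h = 50  [aside.bottom = thumb.bottom]

thumb = (x=120, y=168, w=164, h=50)
violated soft preferences: 16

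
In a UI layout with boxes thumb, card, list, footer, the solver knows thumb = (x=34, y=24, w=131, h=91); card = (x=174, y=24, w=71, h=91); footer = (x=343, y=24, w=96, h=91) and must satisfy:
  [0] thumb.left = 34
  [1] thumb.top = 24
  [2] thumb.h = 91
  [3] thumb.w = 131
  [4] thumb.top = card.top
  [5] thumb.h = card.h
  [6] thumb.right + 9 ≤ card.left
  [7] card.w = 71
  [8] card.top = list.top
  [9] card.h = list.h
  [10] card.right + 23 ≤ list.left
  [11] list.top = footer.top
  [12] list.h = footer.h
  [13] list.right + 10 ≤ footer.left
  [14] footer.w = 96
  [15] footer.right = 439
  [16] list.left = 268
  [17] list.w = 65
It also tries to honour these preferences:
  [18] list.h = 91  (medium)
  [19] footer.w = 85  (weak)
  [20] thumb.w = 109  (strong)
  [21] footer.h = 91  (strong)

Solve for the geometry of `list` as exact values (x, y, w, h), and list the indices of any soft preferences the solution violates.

list = (x=268, y=24, w=65, h=91)
violated soft preferences: 19, 20

1. list.y = 24  [card.top = list.top]
2. list.h = 91  [card.h = list.h]
3. list.x = 268  [list.left = 268]
4. list.w = 65  [list.w = 65]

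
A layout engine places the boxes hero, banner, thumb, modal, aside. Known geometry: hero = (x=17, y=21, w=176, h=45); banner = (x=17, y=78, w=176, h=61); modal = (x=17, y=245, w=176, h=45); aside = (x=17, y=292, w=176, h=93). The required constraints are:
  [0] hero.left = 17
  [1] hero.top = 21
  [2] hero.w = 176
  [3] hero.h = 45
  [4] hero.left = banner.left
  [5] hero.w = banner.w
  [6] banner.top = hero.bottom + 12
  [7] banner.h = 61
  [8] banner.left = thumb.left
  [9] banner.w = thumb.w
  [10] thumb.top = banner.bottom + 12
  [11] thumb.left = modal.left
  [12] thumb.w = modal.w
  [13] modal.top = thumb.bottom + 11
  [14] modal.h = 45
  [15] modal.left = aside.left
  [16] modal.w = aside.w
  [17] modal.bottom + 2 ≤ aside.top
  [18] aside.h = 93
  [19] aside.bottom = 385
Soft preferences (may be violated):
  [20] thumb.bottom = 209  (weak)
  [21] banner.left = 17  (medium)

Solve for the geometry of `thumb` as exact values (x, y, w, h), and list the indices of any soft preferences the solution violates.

thumb = (x=17, y=151, w=176, h=83)
violated soft preferences: 20

1. thumb.x = 17  [banner.left = thumb.left]
2. thumb.w = 176  [banner.w = thumb.w]
3. thumb.y = 151  [thumb.top = banner.bottom + 12]
4. thumb.h = 83  [modal.top = thumb.bottom + 11]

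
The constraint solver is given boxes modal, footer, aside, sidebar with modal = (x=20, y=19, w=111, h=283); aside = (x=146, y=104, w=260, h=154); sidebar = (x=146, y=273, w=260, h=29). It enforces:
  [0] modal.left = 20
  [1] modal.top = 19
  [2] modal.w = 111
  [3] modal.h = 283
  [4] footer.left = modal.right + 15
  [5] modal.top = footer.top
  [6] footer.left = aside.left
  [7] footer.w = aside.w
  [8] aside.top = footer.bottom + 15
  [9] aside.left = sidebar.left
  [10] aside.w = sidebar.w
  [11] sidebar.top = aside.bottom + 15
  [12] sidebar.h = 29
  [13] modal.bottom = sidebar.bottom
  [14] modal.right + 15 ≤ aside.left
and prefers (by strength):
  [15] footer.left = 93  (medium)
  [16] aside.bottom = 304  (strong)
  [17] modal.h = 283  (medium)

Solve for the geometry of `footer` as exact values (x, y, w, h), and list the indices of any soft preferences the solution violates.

footer = (x=146, y=19, w=260, h=70)
violated soft preferences: 15, 16

1. footer.x = 146  [footer.left = modal.right + 15]
2. footer.y = 19  [modal.top = footer.top]
3. footer.w = 260  [footer.w = aside.w]
4. footer.h = 70  [aside.top = footer.bottom + 15]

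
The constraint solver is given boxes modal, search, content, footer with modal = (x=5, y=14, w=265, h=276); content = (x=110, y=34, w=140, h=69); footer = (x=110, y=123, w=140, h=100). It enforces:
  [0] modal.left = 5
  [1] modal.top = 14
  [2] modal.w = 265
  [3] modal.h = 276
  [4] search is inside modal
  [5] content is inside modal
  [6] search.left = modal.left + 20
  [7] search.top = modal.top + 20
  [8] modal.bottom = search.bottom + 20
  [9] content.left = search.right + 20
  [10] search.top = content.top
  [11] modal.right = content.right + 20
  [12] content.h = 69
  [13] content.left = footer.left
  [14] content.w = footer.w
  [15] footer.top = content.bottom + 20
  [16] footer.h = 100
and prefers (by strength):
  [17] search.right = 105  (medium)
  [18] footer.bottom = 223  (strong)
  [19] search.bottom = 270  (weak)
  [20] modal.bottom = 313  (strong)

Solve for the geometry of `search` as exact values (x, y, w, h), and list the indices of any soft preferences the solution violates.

1. search.x = 25  [search.left = modal.left + 20]
2. search.y = 34  [search.top = modal.top + 20]
3. search.h = 236  [modal.bottom = search.bottom + 20]
4. search.w = 65  [content.left = search.right + 20]

search = (x=25, y=34, w=65, h=236)
violated soft preferences: 17, 20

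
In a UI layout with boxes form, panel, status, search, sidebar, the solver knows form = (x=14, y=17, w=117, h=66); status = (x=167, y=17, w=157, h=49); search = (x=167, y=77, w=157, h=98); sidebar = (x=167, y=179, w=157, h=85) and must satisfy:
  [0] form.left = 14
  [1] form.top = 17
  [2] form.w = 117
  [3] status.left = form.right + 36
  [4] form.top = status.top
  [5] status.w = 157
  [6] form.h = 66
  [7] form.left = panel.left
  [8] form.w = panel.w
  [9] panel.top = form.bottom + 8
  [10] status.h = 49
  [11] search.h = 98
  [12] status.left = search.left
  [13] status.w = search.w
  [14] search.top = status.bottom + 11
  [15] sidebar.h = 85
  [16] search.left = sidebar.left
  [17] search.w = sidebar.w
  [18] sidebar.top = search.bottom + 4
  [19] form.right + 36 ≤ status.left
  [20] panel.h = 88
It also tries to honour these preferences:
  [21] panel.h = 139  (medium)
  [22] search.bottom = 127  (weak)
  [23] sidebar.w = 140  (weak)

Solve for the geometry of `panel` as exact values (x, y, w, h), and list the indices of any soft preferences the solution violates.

panel = (x=14, y=91, w=117, h=88)
violated soft preferences: 21, 22, 23

1. panel.x = 14  [form.left = panel.left]
2. panel.w = 117  [form.w = panel.w]
3. panel.y = 91  [panel.top = form.bottom + 8]
4. panel.h = 88  [panel.h = 88]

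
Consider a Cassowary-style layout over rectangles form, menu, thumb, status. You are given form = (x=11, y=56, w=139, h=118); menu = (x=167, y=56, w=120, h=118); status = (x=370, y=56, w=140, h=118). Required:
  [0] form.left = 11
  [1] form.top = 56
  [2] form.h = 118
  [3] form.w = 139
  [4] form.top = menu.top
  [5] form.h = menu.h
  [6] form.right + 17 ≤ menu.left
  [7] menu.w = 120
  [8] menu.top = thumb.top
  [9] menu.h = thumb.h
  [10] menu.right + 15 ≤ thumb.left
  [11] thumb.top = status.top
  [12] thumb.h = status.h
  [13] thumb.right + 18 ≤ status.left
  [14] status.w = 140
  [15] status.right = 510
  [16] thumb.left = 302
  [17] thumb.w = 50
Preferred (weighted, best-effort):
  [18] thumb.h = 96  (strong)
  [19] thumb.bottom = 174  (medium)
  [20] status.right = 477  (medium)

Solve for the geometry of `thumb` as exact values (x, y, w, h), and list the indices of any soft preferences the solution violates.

thumb = (x=302, y=56, w=50, h=118)
violated soft preferences: 18, 20

1. thumb.y = 56  [menu.top = thumb.top]
2. thumb.h = 118  [menu.h = thumb.h]
3. thumb.x = 302  [thumb.left = 302]
4. thumb.w = 50  [thumb.w = 50]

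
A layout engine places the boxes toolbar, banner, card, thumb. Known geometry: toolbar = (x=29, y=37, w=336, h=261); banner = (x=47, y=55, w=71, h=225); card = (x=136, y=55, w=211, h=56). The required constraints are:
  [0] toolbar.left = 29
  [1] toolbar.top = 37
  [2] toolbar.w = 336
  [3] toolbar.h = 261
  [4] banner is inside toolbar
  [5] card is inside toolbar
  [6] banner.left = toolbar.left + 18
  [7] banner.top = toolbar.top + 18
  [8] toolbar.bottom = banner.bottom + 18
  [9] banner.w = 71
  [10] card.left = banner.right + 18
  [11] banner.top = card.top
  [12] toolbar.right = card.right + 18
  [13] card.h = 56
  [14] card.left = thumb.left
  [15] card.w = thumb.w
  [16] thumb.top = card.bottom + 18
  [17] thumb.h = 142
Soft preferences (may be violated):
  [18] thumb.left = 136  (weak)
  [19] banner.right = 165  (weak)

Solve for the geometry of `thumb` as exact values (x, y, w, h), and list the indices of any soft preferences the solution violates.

1. thumb.x = 136  [card.left = thumb.left]
2. thumb.w = 211  [card.w = thumb.w]
3. thumb.y = 129  [thumb.top = card.bottom + 18]
4. thumb.h = 142  [thumb.h = 142]

thumb = (x=136, y=129, w=211, h=142)
violated soft preferences: 19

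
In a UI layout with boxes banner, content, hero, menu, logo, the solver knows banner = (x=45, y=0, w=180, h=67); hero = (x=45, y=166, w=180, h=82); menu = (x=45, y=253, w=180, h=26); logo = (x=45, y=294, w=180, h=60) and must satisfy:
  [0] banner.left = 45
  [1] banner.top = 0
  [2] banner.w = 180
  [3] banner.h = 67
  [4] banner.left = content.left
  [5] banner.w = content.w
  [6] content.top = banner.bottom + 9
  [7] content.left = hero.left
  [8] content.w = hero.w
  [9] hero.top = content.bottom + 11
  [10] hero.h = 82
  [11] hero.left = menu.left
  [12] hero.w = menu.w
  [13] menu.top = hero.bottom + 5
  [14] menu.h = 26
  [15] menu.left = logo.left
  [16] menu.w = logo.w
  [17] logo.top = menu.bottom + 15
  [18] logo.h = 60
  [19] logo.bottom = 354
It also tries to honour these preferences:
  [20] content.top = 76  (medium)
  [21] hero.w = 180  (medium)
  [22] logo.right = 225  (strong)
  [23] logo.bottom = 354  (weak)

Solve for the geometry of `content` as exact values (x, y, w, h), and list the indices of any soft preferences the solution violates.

1. content.x = 45  [banner.left = content.left]
2. content.w = 180  [banner.w = content.w]
3. content.y = 76  [content.top = banner.bottom + 9]
4. content.h = 79  [hero.top = content.bottom + 11]

content = (x=45, y=76, w=180, h=79)
violated soft preferences: none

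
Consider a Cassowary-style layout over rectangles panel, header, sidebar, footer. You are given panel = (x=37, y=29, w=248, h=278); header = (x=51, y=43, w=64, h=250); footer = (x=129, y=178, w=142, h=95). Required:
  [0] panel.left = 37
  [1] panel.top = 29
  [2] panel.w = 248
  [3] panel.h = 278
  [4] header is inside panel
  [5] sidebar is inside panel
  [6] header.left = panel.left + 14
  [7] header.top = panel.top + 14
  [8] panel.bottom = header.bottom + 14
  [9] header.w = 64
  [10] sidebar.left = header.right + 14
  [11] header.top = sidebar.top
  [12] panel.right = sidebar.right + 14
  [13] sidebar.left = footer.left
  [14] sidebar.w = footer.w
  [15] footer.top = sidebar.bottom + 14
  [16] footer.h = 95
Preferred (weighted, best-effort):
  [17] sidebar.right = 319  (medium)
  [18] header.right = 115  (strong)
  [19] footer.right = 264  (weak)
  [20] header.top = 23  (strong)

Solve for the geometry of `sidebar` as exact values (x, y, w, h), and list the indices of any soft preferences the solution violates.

sidebar = (x=129, y=43, w=142, h=121)
violated soft preferences: 17, 19, 20

1. sidebar.x = 129  [sidebar.left = header.right + 14]
2. sidebar.y = 43  [header.top = sidebar.top]
3. sidebar.w = 142  [panel.right = sidebar.right + 14]
4. sidebar.h = 121  [footer.top = sidebar.bottom + 14]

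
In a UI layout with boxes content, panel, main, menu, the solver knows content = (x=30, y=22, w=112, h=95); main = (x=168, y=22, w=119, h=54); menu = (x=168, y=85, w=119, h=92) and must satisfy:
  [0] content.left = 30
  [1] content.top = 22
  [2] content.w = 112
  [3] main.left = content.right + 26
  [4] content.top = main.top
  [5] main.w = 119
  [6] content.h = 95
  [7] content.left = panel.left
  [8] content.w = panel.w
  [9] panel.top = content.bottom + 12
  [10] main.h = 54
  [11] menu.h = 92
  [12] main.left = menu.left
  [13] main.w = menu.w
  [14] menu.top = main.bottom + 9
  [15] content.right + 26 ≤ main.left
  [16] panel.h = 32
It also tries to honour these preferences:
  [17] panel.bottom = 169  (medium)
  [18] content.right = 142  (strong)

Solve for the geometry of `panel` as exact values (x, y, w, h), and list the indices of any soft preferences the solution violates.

1. panel.x = 30  [content.left = panel.left]
2. panel.w = 112  [content.w = panel.w]
3. panel.y = 129  [panel.top = content.bottom + 12]
4. panel.h = 32  [panel.h = 32]

panel = (x=30, y=129, w=112, h=32)
violated soft preferences: 17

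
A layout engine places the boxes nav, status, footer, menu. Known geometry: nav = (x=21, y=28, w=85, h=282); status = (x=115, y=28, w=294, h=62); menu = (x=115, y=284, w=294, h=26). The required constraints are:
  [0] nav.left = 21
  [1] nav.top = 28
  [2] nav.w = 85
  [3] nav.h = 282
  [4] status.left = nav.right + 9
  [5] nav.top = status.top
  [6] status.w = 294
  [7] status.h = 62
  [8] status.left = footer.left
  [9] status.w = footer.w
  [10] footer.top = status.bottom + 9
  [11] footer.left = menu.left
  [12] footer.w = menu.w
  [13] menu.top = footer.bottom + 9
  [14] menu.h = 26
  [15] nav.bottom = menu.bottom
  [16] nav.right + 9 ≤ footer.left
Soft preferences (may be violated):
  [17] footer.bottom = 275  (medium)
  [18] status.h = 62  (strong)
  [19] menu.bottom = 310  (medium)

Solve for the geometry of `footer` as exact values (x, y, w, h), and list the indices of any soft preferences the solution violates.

1. footer.x = 115  [status.left = footer.left]
2. footer.w = 294  [status.w = footer.w]
3. footer.y = 99  [footer.top = status.bottom + 9]
4. footer.h = 176  [menu.top = footer.bottom + 9]

footer = (x=115, y=99, w=294, h=176)
violated soft preferences: none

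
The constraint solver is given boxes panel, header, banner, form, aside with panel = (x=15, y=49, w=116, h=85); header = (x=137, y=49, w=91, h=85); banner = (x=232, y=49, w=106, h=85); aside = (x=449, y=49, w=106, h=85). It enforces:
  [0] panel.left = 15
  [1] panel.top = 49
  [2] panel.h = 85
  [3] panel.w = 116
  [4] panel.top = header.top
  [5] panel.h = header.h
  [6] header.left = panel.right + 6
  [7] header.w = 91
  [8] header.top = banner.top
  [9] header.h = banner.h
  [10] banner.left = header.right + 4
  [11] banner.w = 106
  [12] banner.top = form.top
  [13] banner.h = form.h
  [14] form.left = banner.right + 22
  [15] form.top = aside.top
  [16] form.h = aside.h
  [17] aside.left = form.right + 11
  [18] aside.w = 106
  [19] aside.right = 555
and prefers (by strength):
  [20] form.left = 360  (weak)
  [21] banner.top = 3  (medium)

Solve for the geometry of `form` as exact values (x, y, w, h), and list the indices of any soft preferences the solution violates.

1. form.y = 49  [banner.top = form.top]
2. form.h = 85  [banner.h = form.h]
3. form.x = 360  [form.left = banner.right + 22]
4. form.w = 78  [aside.left = form.right + 11]

form = (x=360, y=49, w=78, h=85)
violated soft preferences: 21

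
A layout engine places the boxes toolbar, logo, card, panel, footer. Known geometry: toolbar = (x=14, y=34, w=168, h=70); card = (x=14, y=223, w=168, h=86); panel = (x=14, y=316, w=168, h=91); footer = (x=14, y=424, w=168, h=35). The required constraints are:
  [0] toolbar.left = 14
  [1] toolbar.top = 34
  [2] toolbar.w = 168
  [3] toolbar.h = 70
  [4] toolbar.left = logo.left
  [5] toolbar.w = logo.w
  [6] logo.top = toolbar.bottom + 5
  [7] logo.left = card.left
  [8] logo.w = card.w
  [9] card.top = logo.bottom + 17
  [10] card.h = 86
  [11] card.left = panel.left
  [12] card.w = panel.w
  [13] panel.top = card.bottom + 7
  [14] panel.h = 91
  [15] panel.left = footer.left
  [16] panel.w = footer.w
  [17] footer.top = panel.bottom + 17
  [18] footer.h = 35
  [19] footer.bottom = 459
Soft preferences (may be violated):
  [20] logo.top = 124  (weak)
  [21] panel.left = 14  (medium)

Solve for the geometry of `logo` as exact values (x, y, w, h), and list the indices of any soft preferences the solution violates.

1. logo.x = 14  [toolbar.left = logo.left]
2. logo.w = 168  [toolbar.w = logo.w]
3. logo.y = 109  [logo.top = toolbar.bottom + 5]
4. logo.h = 97  [card.top = logo.bottom + 17]

logo = (x=14, y=109, w=168, h=97)
violated soft preferences: 20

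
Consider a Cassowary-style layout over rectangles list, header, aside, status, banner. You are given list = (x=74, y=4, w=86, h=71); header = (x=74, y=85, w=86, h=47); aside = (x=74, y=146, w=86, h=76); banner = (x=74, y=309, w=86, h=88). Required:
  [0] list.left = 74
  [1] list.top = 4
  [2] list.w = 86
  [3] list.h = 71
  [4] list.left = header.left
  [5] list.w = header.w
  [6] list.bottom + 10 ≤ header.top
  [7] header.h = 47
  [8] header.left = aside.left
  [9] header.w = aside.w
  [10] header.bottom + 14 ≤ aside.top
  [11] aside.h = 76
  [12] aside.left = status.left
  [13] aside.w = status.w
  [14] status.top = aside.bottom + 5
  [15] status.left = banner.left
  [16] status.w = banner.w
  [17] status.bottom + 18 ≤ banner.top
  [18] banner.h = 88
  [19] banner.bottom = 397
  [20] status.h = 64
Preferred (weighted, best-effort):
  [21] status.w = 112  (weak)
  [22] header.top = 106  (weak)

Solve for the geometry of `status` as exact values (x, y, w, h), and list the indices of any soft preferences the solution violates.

status = (x=74, y=227, w=86, h=64)
violated soft preferences: 21, 22

1. status.x = 74  [aside.left = status.left]
2. status.w = 86  [aside.w = status.w]
3. status.y = 227  [status.top = aside.bottom + 5]
4. status.h = 64  [status.h = 64]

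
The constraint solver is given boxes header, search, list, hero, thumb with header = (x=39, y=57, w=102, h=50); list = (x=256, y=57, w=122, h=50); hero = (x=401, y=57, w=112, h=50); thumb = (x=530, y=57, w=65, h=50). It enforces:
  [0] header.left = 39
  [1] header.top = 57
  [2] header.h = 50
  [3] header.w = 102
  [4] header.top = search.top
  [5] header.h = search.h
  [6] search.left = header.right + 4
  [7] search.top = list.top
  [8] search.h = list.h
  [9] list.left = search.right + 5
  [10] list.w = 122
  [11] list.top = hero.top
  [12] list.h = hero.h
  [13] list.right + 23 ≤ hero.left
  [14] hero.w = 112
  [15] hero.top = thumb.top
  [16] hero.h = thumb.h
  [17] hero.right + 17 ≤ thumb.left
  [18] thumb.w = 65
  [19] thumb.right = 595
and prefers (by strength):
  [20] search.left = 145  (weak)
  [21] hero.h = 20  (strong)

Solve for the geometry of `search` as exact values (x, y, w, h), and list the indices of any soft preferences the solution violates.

1. search.y = 57  [header.top = search.top]
2. search.h = 50  [header.h = search.h]
3. search.x = 145  [search.left = header.right + 4]
4. search.w = 106  [list.left = search.right + 5]

search = (x=145, y=57, w=106, h=50)
violated soft preferences: 21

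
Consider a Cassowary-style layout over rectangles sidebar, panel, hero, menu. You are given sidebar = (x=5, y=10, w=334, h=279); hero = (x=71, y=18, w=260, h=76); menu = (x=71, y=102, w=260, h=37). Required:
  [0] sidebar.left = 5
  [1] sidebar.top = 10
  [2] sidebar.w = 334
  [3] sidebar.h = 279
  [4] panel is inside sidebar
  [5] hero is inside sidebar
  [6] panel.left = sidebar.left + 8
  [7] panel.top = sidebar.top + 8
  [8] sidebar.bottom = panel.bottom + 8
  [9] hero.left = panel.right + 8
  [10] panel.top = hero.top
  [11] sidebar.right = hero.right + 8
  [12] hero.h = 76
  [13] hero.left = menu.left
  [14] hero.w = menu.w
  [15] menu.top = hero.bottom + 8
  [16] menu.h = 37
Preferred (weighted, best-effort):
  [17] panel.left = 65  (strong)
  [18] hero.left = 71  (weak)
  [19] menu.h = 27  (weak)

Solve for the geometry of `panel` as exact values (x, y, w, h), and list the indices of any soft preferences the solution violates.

1. panel.x = 13  [panel.left = sidebar.left + 8]
2. panel.y = 18  [panel.top = sidebar.top + 8]
3. panel.h = 263  [sidebar.bottom = panel.bottom + 8]
4. panel.w = 50  [hero.left = panel.right + 8]

panel = (x=13, y=18, w=50, h=263)
violated soft preferences: 17, 19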